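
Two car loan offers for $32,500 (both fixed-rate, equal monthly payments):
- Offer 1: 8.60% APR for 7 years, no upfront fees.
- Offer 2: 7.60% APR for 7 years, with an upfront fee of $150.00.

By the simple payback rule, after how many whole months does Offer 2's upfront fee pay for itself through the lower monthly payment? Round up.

10 months

Offer 1: at 8.60% the monthly rate is 0.0071667, so the payment is 32,500 × 0.0071667 / (1 − 1.0071667^−84) = $516.32.
Offer 2: at 7.60% the monthly rate is 0.0063333, so the payment is 32,500 × 0.0063333 / (1 − 1.0063333^−84) = $500.10.
Monthly savings = $516.32 − $500.10 = $16.22.
Break-even = $150.00 / $16.22 = 9.25 → 10 months.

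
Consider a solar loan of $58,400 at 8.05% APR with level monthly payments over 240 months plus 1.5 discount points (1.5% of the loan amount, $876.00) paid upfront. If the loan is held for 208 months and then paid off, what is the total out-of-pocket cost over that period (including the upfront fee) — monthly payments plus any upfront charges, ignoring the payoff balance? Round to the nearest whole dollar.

Monthly rate = 8.05%/12 = 0.0067083; payment = 58,400 × 0.0067083 / (1 − (1+0.0067083)^−240) = $490.30.
Total outlay = 208 × $490.30 + $876.00 = $102,858.40.

$102,858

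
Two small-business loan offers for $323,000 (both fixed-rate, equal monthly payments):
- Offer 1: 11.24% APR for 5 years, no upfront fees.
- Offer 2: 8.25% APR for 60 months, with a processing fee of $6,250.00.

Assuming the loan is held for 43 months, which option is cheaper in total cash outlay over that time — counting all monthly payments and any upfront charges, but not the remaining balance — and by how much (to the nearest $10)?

Offer 2 by $14,110

Offer 1: monthly rate = 11.24%/12 = 0.0093667; payment = 323,000 × 0.0093667 / (1 − (1+0.0093667)^−60) = $7,061.52.
Offer 2: monthly rate = 8.25%/12 = 0.0068750; payment = 323,000 × 0.0068750 / (1 − (1+0.0068750)^−60) = $6,587.99.
Over 43 months: Offer 1 costs 43 × $7,061.52 = $303,645.36; Offer 2 costs 43 × $6,587.99 + $6,250.00 = $289,533.57.
Offer 2 is cheaper by $303,645.36 − $289,533.57 = $14,111.79.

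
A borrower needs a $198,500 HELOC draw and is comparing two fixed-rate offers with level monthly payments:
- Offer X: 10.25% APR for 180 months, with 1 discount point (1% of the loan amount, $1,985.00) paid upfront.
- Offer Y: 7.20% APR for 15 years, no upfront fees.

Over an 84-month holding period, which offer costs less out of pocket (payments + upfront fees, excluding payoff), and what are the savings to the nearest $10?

Offer Y by $31,980

Offer X: monthly rate = 10.25%/12 = 0.0085417; payment = 198,500 × 0.0085417 / (1 − (1+0.0085417)^−180) = $2,163.55.
Offer Y: monthly rate = 7.2%/12 = 0.0060000; payment = 198,500 × 0.0060000 / (1 − (1+0.0060000)^−180) = $1,806.44.
Over 84 months: Offer X costs 84 × $2,163.55 + $1,985.00 = $183,723.20; Offer Y costs 84 × $1,806.44 = $151,740.96.
Offer Y is cheaper by $183,723.20 − $151,740.96 = $31,982.24.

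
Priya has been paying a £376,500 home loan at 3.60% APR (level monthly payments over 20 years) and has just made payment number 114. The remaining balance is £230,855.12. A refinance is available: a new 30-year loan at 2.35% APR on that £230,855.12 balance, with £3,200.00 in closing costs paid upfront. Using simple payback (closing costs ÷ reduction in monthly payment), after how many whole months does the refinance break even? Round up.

Current payment = 376,500 × 3.6%/12 / (1 − (1+0.0030000)^−240) = £2,202.94.
Refinanced payment = 230,855.12 × 0.0019583 / (1 − (1+0.0019583)^−360) = £894.26.
Monthly savings = £2,202.94 − £894.26 = £1,308.68.
Break-even = £3,200.00 / £1,308.68 = 2.45 → 3 months.

3 months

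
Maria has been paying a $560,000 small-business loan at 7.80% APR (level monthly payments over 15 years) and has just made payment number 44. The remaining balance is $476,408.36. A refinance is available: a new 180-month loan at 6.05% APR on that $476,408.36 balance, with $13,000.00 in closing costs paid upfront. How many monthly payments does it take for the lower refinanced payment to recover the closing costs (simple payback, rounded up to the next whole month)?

Current payment = 560,000 × 7.8%/12 / (1 − (1+0.0065000)^−180) = $5,287.20.
Refinanced payment = 476,408.36 × 0.0050417 / (1 − (1+0.0050417)^−180) = $4,033.09.
Monthly savings = $5,287.20 − $4,033.09 = $1,254.11.
Break-even = $13,000.00 / $1,254.11 = 10.37 → 11 months.

11 months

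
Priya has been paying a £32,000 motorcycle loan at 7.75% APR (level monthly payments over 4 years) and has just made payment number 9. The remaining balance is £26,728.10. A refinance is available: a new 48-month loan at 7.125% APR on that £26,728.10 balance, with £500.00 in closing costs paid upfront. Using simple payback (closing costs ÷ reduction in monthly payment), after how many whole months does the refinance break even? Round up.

Current payment = 32,000 × 7.75%/12 / (1 − (1+0.0064583)^−48) = £777.46.
Refinanced payment = 26,728.10 × 0.0059375 / (1 − (1+0.0059375)^−48) = £641.59.
Monthly savings = £777.46 − £641.59 = £135.87.
Break-even = £500.00 / £135.87 = 3.68 → 4 months.

4 months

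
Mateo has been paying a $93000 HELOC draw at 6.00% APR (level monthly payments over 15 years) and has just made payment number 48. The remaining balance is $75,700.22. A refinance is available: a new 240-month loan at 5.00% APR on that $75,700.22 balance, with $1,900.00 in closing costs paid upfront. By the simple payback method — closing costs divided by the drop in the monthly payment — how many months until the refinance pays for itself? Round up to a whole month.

Current payment = 93,000 × 6%/12 / (1 − (1+0.0050000)^−180) = $784.79.
Refinanced payment = 75,700.22 × 0.0041667 / (1 − (1+0.0041667)^−240) = $499.59.
Monthly savings = $784.79 − $499.59 = $285.20.
Break-even = $1,900.00 / $285.20 = 6.66 → 7 months.

7 months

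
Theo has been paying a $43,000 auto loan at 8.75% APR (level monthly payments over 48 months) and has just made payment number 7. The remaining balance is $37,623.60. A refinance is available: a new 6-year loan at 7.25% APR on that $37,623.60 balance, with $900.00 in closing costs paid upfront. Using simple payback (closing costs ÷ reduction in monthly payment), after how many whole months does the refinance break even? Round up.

3 months

Current payment = 43,000 × 8.75%/12 / (1 − (1+0.0072917)^−48) = $1,064.96.
Refinanced payment = 37,623.60 × 0.0060417 / (1 − (1+0.0060417)^−72) = $645.97.
Monthly savings = $1,064.96 − $645.97 = $418.99.
Break-even = $900.00 / $418.99 = 2.15 → 3 months.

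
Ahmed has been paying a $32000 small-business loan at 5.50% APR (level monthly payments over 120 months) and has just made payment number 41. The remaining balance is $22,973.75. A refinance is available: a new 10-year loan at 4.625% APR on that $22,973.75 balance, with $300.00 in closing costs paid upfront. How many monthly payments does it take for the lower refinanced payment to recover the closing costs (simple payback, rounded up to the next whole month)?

3 months

Current payment = 32,000 × 5.5%/12 / (1 − (1+0.0045833)^−120) = $347.28.
Refinanced payment = 22,973.75 × 0.0038542 / (1 − (1+0.0038542)^−120) = $239.48.
Monthly savings = $347.28 − $239.48 = $107.80.
Break-even = $300.00 / $107.80 = 2.78 → 3 months.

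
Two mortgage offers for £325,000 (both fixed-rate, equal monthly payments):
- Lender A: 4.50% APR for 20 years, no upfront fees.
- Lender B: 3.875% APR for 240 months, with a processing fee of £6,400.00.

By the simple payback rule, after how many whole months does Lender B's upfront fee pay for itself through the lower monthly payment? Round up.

60 months

Lender A: monthly rate = 4.5%/12 = 0.0037500; payment = 325,000 × 0.0037500 / (1 − (1+0.0037500)^−240) = £2,056.11.
Lender B: monthly rate = 3.875%/12 = 0.0032292; payment = 325,000 × 0.0032292 / (1 − (1+0.0032292)^−240) = £1,948.10.
Monthly savings = £2,056.11 − £1,948.10 = £108.01.
Break-even = £6,400.00 / £108.01 = 59.25 → 60 months.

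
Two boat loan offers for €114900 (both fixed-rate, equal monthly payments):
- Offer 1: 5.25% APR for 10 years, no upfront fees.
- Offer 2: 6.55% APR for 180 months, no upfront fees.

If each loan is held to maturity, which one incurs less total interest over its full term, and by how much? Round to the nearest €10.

Offer 1 by €32,800

Offer 1: at 5.25% the monthly rate is 0.0043750, so the payment is 114,900 × 0.0043750 / (1 − 1.0043750^−120) = €1,232.78.
Total interest on Offer 1 = 120 × €1,232.78 − €114,900 = €33,033.60.
Offer 2: monthly rate = 6.55%/12 = 0.0054583; payment = 114,900 × 0.0054583 / (1 − (1+0.0054583)^−180) = €1,004.06.
Total interest on Offer 2 = 180 × €1,004.06 − €114,900 = €65,830.80.
Offer 1 is lower by €32,797.20.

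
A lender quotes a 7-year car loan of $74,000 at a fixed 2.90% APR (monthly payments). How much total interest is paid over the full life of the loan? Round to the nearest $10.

$7,850

Monthly rate = 2.9%/12 = 0.0024167; payment = 74,000 × 0.0024167 / (1 − (1+0.0024167)^−84) = $974.45.
Total paid = 84 × $974.45 = $81,853.80; interest = $81,853.80 − $74,000 = $7,853.80.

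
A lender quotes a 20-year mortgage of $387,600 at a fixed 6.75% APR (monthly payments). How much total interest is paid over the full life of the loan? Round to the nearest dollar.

$319,721

Monthly rate = 6.75%/12 = 0.0056250; payment = 387,600 × 0.0056250 / (1 − (1+0.0056250)^−240) = $2,947.17.
Total paid = 240 × $2,947.17 = $707,320.80; interest = $707,320.80 − $387,600 = $319,720.80.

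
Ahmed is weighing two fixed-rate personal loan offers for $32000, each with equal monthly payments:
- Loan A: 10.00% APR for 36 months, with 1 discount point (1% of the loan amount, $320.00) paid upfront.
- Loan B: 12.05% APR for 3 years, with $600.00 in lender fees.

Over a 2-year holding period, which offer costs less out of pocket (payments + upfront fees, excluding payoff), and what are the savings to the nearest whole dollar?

Loan A by $1,026

Loan A: at 10.00% the monthly rate is 0.0083333, so the payment is 32,000 × 0.0083333 / (1 − 1.0083333^−36) = $1,032.55.
Loan B: at 12.05% the monthly rate is 0.0100417, so the payment is 32,000 × 0.0100417 / (1 − 1.0100417^−36) = $1,063.62.
Over 24 months: Loan A costs 24 × $1,032.55 + $320.00 = $25,101.20; Loan B costs 24 × $1,063.62 + $600.00 = $26,126.88.
Loan A is cheaper by $26,126.88 − $25,101.20 = $1,025.68.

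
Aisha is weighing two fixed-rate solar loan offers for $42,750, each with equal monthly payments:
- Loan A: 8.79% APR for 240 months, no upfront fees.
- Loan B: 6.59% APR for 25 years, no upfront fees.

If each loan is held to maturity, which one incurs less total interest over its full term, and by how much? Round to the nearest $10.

Loan B by $3,610

Loan A: at 8.79% the monthly rate is 0.0073250, so the payment is 42,750 × 0.0073250 / (1 − 1.0073250^−240) = $378.88.
Total interest on Loan A = 240 × $378.88 − $42,750 = $48,181.20.
Loan B: monthly rate = 6.59%/12 = 0.0054917; payment = 42,750 × 0.0054917 / (1 − (1+0.0054917)^−300) = $291.06.
Total interest on Loan B = 300 × $291.06 − $42,750 = $44,568.00.
Loan B is lower by $3,613.20.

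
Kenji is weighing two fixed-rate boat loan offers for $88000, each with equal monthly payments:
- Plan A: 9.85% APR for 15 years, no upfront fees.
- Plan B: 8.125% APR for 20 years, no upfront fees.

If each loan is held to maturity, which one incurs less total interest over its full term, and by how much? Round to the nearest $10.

Plan A by $9,540

Plan A: monthly rate = 9.85%/12 = 0.0082083; payment = 88,000 × 0.0082083 / (1 − (1+0.0082083)^−180) = $937.59.
Total interest on Plan A = 180 × $937.59 − $88,000 = $80,766.20.
Plan B: monthly rate = 8.125%/12 = 0.0067708; payment = 88,000 × 0.0067708 / (1 − (1+0.0067708)^−240) = $742.93.
Total interest on Plan B = 240 × $742.93 − $88,000 = $90,303.20.
Plan A is lower by $9,537.00.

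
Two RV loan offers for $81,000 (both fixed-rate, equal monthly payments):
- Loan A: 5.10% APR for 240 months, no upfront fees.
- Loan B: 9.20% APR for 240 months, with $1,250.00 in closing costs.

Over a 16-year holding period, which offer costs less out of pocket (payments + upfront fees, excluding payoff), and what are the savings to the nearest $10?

Loan A by $39,680

Loan A: monthly rate = 5.1%/12 = 0.0042500; payment = 81,000 × 0.0042500 / (1 − (1+0.0042500)^−240) = $539.05.
Loan B: at 9.20% the monthly rate is 0.0076667, so the payment is 81,000 × 0.0076667 / (1 − 1.0076667^−240) = $739.23.
Over 192 months: Loan A costs 192 × $539.05 = $103,497.60; Loan B costs 192 × $739.23 + $1,250.00 = $143,182.16.
Loan A is cheaper by $143,182.16 − $103,497.60 = $39,684.56.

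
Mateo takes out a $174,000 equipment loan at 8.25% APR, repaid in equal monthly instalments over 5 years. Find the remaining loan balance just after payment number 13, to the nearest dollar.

With monthly rate i = 8.25%/12 = 0.0068750, the balance after k of n payments is P · [(1+i)^n − (1+i)^k] / [(1+i)^n − 1].
(1+0.0068750)^60 = 1.50845884 and (1+0.0068750)^13 = 1.09315627, so the balance is 174,000 × (1.50845884 − 1.09315627) / (1.50845884 − 1) = $142,120.94.

$142,121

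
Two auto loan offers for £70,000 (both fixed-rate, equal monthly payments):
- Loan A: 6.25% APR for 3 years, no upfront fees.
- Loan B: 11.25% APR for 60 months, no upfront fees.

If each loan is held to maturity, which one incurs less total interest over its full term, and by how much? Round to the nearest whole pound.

Loan A by £14,894

Loan A: at 6.25% the monthly rate is 0.0052083, so the payment is 70,000 × 0.0052083 / (1 − 1.0052083^−36) = £2,137.47.
Total interest on Loan A = 36 × £2,137.47 − £70,000 = £6,948.92.
Loan B: monthly rate = 11.25%/12 = 0.0093750; payment = 70,000 × 0.0093750 / (1 − (1+0.0093750)^−60) = £1,530.71.
Total interest on Loan B = 60 × £1,530.71 − £70,000 = £21,842.60.
Loan A is lower by £14,893.68.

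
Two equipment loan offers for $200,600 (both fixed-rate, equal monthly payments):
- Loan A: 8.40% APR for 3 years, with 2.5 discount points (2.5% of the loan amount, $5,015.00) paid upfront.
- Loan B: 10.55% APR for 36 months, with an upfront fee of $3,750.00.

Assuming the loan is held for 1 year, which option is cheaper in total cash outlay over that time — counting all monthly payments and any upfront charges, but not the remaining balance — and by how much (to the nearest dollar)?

Loan A by $1,154

Loan A: monthly rate = 8.4%/12 = 0.0070000; payment = 200,600 × 0.0070000 / (1 − (1+0.0070000)^−36) = $6,323.16.
Loan B: at 10.55% the monthly rate is 0.0087917, so the payment is 200,600 × 0.0087917 / (1 − 1.0087917^−36) = $6,524.72.
Over 12 months: Loan A costs 12 × $6,323.16 + $5,015.00 = $80,892.92; Loan B costs 12 × $6,524.72 + $3,750.00 = $82,046.64.
Loan A is cheaper by $82,046.64 − $80,892.92 = $1,153.72.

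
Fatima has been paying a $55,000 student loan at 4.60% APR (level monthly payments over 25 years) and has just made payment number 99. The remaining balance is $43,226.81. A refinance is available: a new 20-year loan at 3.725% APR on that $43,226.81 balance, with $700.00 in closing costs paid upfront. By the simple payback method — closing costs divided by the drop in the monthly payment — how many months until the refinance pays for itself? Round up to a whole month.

14 months

Current payment = 55,000 × 4.6%/12 / (1 − (1+0.0038333)^−300) = $308.84.
Refinanced payment = 43,226.81 × 0.0031042 / (1 − (1+0.0031042)^−240) = $255.72.
Monthly savings = $308.84 − $255.72 = $53.12.
Break-even = $700.00 / $53.12 = 13.18 → 14 months.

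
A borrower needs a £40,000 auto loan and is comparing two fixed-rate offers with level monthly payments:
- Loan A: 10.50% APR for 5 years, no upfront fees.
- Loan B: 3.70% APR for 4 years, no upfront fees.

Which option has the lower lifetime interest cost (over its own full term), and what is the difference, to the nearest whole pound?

Loan A: monthly rate = 10.5%/12 = 0.0087500; payment = 40,000 × 0.0087500 / (1 − (1+0.0087500)^−60) = £859.76.
Total interest on Loan A = 60 × £859.76 − £40,000 = £11,585.60.
Loan B: monthly rate = 3.7%/12 = 0.0030833; payment = 40,000 × 0.0030833 / (1 − (1+0.0030833)^−48) = £897.80.
Total interest on Loan B = 48 × £897.80 − £40,000 = £3,094.40.
Loan B is lower by £8,491.20.

Loan B by £8,491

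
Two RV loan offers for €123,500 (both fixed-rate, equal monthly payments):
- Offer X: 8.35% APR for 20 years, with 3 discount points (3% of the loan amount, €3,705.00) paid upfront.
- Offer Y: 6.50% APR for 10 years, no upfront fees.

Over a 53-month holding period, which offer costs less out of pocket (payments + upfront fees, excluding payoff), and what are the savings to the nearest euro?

Offer X by €14,434

Offer X: at 8.35% the monthly rate is 0.0069583, so the payment is 123,500 × 0.0069583 / (1 − 1.0069583^−240) = €1,060.07.
Offer Y: monthly rate = 6.5%/12 = 0.0054167; payment = 123,500 × 0.0054167 / (1 − (1+0.0054167)^−120) = €1,402.32.
Over 53 months: Offer X costs 53 × €1,060.07 + €3,705.00 = €59,888.71; Offer Y costs 53 × €1,402.32 = €74,322.96.
Offer X is cheaper by €74,322.96 − €59,888.71 = €14,434.25.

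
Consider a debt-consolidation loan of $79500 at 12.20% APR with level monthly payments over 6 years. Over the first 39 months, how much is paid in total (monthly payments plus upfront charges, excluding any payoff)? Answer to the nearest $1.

$60,938

At 12.20% the monthly rate is 0.0101667, so the payment is 79,500 × 0.0101667 / (1 − 1.0101667^−72) = $1,562.52.
Total outlay = 39 × $1,562.52 = $60,938.28.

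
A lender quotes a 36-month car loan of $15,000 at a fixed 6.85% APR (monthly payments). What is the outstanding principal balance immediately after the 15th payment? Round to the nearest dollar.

$9,121

With monthly rate i = 6.85%/12 = 0.0057083, the balance after k of n payments is P · [(1+i)^n − (1+i)^k] / [(1+i)^n − 1].
(1+0.0057083)^36 = 1.22742158 and (1+0.0057083)^15 = 1.08913253, so the balance is 15,000 × (1.22742158 − 1.08913253) / (1.22742158 − 1) = $9,121.10.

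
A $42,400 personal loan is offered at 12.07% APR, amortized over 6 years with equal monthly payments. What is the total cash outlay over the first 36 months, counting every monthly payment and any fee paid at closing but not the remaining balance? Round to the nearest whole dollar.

At 12.07% the monthly rate is 0.0100583, so the payment is 42,400 × 0.0100583 / (1 − 1.0100583^−72) = $830.47.
Total outlay = 36 × $830.47 = $29,896.92.

$29,897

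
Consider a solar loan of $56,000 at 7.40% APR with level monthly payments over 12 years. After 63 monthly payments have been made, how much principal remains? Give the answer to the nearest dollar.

With monthly rate i = 7.4%/12 = 0.0061667, the balance after k of n payments is P · [(1+i)^n − (1+i)^k] / [(1+i)^n − 1].
(1+0.0061667)^144 = 2.42364645 and (1+0.0061667)^63 = 1.47300868, so the balance is 56,000 × (2.42364645 − 1.47300868) / (2.42364645 − 1) = $37,393.92.

$37,394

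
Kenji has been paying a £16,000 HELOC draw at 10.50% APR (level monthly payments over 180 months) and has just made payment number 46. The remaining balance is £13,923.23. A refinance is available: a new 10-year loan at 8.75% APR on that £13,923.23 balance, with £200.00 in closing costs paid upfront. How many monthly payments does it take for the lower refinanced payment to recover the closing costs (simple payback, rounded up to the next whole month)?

Current payment = 16,000 × 10.5%/12 / (1 − (1+0.0087500)^−180) = £176.86.
Refinanced payment = 13,923.23 × 0.0072917 / (1 − (1+0.0072917)^−120) = £174.50.
Monthly savings = £176.86 − £174.50 = £2.36.
Break-even = £200.00 / £2.36 = 84.75 → 85 months.

85 months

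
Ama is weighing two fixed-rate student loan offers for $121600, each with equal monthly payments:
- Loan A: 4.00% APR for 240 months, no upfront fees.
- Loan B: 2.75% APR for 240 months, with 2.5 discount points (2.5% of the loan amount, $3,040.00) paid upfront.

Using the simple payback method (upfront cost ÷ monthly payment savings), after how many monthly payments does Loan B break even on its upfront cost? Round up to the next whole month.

Loan A: monthly rate = 4%/12 = 0.0033333; payment = 121,600 × 0.0033333 / (1 − (1+0.0033333)^−240) = $736.87.
Loan B: monthly rate = 2.75%/12 = 0.0022917; payment = 121,600 × 0.0022917 / (1 − (1+0.0022917)^−240) = $659.27.
Monthly savings = $736.87 − $659.27 = $77.60.
Break-even = $3,040.00 / $77.60 = 39.18 → 40 months.

40 months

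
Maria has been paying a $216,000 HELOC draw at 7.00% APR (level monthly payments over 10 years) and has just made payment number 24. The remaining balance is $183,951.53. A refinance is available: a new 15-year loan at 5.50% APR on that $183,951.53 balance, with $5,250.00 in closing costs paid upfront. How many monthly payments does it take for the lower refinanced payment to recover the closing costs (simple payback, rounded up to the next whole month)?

Current payment = 216,000 × 7%/12 / (1 − (1+0.0058333)^−120) = $2,507.94.
Refinanced payment = 183,951.53 × 0.0045833 / (1 − (1+0.0045833)^−180) = $1,503.04.
Monthly savings = $2,507.94 − $1,503.04 = $1,004.90.
Break-even = $5,250.00 / $1,004.90 = 5.22 → 6 months.

6 months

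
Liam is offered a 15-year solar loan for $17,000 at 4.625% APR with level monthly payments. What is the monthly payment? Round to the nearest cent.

At 4.625% the monthly rate is 0.0038542, so the payment is 17,000 × 0.0038542 / (1 − 1.0038542^−180) = $131.14.

$131.14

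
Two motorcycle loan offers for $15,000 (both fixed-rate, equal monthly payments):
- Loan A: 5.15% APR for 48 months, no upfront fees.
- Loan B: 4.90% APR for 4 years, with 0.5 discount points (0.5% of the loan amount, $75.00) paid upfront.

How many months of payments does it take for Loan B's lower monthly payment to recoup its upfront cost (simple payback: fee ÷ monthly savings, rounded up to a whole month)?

Loan A: monthly rate = 5.15%/12 = 0.0042917; payment = 15,000 × 0.0042917 / (1 − (1+0.0042917)^−48) = $346.46.
Loan B: monthly rate = 4.9%/12 = 0.0040833; payment = 15,000 × 0.0040833 / (1 − (1+0.0040833)^−48) = $344.76.
Monthly savings = $346.46 − $344.76 = $1.70.
Break-even = $75.00 / $1.70 = 44.12 → 45 months.

45 months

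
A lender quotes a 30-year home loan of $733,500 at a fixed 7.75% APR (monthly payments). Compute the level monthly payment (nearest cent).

$5,254.88

At 7.75% the monthly rate is 0.0064583, so the payment is 733,500 × 0.0064583 / (1 − 1.0064583^−360) = $5,254.88.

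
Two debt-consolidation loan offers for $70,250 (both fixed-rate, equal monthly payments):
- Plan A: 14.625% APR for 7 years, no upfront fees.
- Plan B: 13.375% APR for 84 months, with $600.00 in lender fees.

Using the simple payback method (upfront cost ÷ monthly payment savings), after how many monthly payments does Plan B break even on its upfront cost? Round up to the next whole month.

13 months

Plan A: monthly rate = 14.625%/12 = 0.0121875; payment = 70,250 × 0.0121875 / (1 − (1+0.0121875)^−84) = $1,340.86.
Plan B: monthly rate = 13.375%/12 = 0.0111458; payment = 70,250 × 0.0111458 / (1 − (1+0.0111458)^−84) = $1,292.35.
Monthly savings = $1,340.86 − $1,292.35 = $48.51.
Break-even = $600.00 / $48.51 = 12.37 → 13 months.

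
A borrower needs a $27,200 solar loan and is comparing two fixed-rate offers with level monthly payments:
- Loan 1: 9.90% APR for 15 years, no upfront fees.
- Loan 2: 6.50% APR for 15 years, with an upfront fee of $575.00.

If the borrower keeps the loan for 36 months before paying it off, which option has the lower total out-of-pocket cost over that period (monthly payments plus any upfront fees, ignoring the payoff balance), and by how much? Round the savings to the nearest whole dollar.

Loan 2 by $1,358

Loan 1: at 9.90% the monthly rate is 0.0082500, so the payment is 27,200 × 0.0082500 / (1 − 1.0082500^−180) = $290.63.
Loan 2: at 6.50% the monthly rate is 0.0054167, so the payment is 27,200 × 0.0054167 / (1 − 1.0054167^−180) = $236.94.
Over 36 months: Loan 1 costs 36 × $290.63 = $10,462.68; Loan 2 costs 36 × $236.94 + $575.00 = $9,104.84.
Loan 2 is cheaper by $10,462.68 − $9,104.84 = $1,357.84.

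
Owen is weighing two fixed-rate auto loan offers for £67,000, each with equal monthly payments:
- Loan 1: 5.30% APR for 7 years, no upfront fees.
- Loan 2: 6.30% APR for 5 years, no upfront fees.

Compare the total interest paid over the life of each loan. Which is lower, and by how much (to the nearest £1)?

Loan 1: monthly rate = 5.3%/12 = 0.0044167; payment = 67,000 × 0.0044167 / (1 − (1+0.0044167)^−84) = £956.45.
Total interest on Loan 1 = 84 × £956.45 − £67,000 = £13,341.80.
Loan 2: at 6.30% the monthly rate is 0.0052500, so the payment is 67,000 × 0.0052500 / (1 − 1.0052500^−60) = £1,304.66.
Total interest on Loan 2 = 60 × £1,304.66 − £67,000 = £11,279.60.
Loan 2 is lower by £2,062.20.

Loan 2 by £2,062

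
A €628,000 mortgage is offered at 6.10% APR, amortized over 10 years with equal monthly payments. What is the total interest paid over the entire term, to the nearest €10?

€212,440

At 6.10% the monthly rate is 0.0050833, so the payment is 628,000 × 0.0050833 / (1 − 1.0050833^−120) = €7,003.67.
Total paid = 120 × €7,003.67 = €840,440.40; interest = €840,440.40 − €628,000 = €212,440.40.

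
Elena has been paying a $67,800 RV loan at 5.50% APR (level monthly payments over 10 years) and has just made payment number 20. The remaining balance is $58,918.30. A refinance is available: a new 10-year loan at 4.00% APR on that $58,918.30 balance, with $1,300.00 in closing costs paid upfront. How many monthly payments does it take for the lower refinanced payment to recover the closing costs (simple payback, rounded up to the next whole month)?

Current payment = 67,800 × 5.5%/12 / (1 − (1+0.0045833)^−120) = $735.81.
Refinanced payment = 58,918.30 × 0.0033333 / (1 − (1+0.0033333)^−120) = $596.52.
Monthly savings = $735.81 − $596.52 = $139.29.
Break-even = $1,300.00 / $139.29 = 9.33 → 10 months.

10 months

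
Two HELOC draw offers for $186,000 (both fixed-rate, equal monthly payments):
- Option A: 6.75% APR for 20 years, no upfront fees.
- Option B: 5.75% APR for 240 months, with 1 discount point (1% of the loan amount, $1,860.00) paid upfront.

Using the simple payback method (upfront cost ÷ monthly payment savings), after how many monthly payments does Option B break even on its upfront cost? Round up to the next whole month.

18 months

Option A: monthly rate = 6.75%/12 = 0.0056250; payment = 186,000 × 0.0056250 / (1 − (1+0.0056250)^−240) = $1,414.28.
Option B: at 5.75% the monthly rate is 0.0047917, so the payment is 186,000 × 0.0047917 / (1 − 1.0047917^−240) = $1,305.88.
Monthly savings = $1,414.28 − $1,305.88 = $108.40.
Break-even = $1,860.00 / $108.40 = 17.16 → 18 months.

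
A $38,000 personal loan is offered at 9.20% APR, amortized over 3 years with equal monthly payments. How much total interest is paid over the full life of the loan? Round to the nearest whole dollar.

$5,629

Monthly rate = 9.2%/12 = 0.0076667; payment = 38,000 × 0.0076667 / (1 − (1+0.0076667)^−36) = $1,211.93.
Total paid = 36 × $1,211.93 = $43,629.48; interest = $43,629.48 − $38,000 = $5,629.48.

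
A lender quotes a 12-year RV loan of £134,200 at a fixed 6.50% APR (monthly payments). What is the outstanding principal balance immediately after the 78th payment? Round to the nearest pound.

With monthly rate i = 6.5%/12 = 0.0054167, the balance after k of n payments is P · [(1+i)^n − (1+i)^k] / [(1+i)^n − 1].
(1+0.0054167)^144 = 2.17688531 and (1+0.0054167)^78 = 1.52403259, so the balance is 134,200 × (2.17688531 − 1.52403259) / (2.17688531 − 1) = £74,444.67.

£74,445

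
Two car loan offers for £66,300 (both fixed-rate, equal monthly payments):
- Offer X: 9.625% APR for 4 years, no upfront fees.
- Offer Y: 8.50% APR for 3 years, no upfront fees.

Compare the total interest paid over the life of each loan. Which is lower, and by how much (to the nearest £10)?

Offer X: at 9.625% the monthly rate is 0.0080208, so the payment is 66,300 × 0.0080208 / (1 − 1.0080208^−48) = £1,669.62.
Total interest on Offer X = 48 × £1,669.62 − £66,300 = £13,841.76.
Offer Y: at 8.50% the monthly rate is 0.0070833, so the payment is 66,300 × 0.0070833 / (1 − 1.0070833^−36) = £2,092.93.
Total interest on Offer Y = 36 × £2,092.93 − £66,300 = £9,045.48.
Offer Y is lower by £4,796.28.

Offer Y by £4,800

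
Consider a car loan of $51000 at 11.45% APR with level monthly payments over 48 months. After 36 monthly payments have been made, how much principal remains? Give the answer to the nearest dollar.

$15,005

With monthly rate i = 11.45%/12 = 0.0095417, the balance after k of n payments is P · [(1+i)^n − (1+i)^k] / [(1+i)^n − 1].
(1+0.0095417)^48 = 1.57748019 and (1+0.0095417)^36 = 1.40757951, so the balance is 51,000 × (1.57748019 − 1.40757951) / (1.57748019 − 1) = $15,004.73.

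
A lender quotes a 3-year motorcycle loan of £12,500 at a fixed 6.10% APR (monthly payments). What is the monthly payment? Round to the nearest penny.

£380.84

At 6.10% the monthly rate is 0.0050833, so the payment is 12,500 × 0.0050833 / (1 − 1.0050833^−36) = £380.84.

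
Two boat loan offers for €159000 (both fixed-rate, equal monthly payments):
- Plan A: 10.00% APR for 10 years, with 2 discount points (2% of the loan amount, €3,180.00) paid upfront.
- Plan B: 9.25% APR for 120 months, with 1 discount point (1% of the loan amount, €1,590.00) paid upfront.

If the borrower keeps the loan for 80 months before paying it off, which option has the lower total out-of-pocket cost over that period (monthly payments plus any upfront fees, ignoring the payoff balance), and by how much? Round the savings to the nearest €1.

Plan B by €6,828

Plan A: at 10.00% the monthly rate is 0.0083333, so the payment is 159,000 × 0.0083333 / (1 − 1.0083333^−120) = €2,101.20.
Plan B: monthly rate = 9.25%/12 = 0.0077083; payment = 159,000 × 0.0077083 / (1 − (1+0.0077083)^−120) = €2,035.72.
Over 80 months: Plan A costs 80 × €2,101.20 + €3,180.00 = €171,276.00; Plan B costs 80 × €2,035.72 + €1,590.00 = €164,447.60.
Plan B is cheaper by €171,276.00 − €164,447.60 = €6,828.40.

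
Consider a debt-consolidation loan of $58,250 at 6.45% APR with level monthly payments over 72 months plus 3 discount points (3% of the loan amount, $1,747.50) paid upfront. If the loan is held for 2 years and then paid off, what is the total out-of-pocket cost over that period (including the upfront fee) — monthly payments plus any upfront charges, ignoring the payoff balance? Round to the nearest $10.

$25,210

At 6.45% the monthly rate is 0.0053750, so the payment is 58,250 × 0.0053750 / (1 − 1.0053750^−72) = $977.79.
Total outlay = 24 × $977.79 + $1,747.50 = $25,214.46.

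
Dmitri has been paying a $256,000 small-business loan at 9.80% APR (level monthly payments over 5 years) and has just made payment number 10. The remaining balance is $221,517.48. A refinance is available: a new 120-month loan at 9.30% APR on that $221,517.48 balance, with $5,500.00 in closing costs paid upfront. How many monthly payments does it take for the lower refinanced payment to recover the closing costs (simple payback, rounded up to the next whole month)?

3 months

Current payment = 256,000 × 9.8%/12 / (1 − (1+0.0081667)^−60) = $5,414.09.
Refinanced payment = 221,517.48 × 0.0077500 / (1 − (1+0.0077500)^−120) = $2,842.18.
Monthly savings = $5,414.09 − $2,842.18 = $2,571.91.
Break-even = $5,500.00 / $2,571.91 = 2.14 → 3 months.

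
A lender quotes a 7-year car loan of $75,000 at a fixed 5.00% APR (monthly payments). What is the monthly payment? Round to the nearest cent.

At 5.00% the monthly rate is 0.0041667, so the payment is 75,000 × 0.0041667 / (1 − 1.0041667^−84) = $1,060.04.

$1,060.04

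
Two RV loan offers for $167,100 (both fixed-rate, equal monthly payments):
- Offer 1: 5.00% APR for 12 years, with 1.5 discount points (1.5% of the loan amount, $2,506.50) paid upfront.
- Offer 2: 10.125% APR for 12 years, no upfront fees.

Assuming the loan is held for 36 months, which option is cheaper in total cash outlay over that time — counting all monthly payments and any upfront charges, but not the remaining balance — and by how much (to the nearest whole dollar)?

Offer 1 by $14,182

Offer 1: at 5.00% the monthly rate is 0.0041667, so the payment is 167,100 × 0.0041667 / (1 − 1.0041667^−144) = $1,545.49.
Offer 2: at 10.125% the monthly rate is 0.0084375, so the payment is 167,100 × 0.0084375 / (1 − 1.0084375^−144) = $2,009.06.
Over 36 months: Offer 1 costs 36 × $1,545.49 + $2,506.50 = $58,144.14; Offer 2 costs 36 × $2,009.06 = $72,326.16.
Offer 1 is cheaper by $72,326.16 − $58,144.14 = $14,182.02.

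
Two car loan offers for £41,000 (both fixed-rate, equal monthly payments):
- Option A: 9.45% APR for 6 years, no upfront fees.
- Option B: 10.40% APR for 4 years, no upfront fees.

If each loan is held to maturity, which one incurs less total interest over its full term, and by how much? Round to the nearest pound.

Option A: at 9.45% the monthly rate is 0.0078750, so the payment is 41,000 × 0.0078750 / (1 − 1.0078750^−72) = £748.24.
Total interest on Option A = 72 × £748.24 − £41,000 = £12,873.28.
Option B: at 10.40% the monthly rate is 0.0086667, so the payment is 41,000 × 0.0086667 / (1 − 1.0086667^−48) = £1,047.76.
Total interest on Option B = 48 × £1,047.76 − £41,000 = £9,292.48.
Option B is lower by £3,580.80.

Option B by £3,581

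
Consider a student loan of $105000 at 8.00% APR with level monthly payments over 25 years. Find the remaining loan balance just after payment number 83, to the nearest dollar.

$92,814

With monthly rate i = 8%/12 = 0.0066667, the balance after k of n payments is P · [(1+i)^n − (1+i)^k] / [(1+i)^n − 1].
(1+0.0066667)^300 = 7.34017596 and (1+0.0066667)^83 = 1.73584972, so the balance is 105,000 × (7.34017596 − 1.73584972) / (7.34017596 − 1) = $92,813.55.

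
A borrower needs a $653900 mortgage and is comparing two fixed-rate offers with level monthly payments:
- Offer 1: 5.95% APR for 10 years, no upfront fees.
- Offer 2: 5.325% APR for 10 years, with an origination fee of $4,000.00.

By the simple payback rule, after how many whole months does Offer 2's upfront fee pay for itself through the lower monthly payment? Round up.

20 months

Offer 1: monthly rate = 5.95%/12 = 0.0049583; payment = 653,900 × 0.0049583 / (1 − (1+0.0049583)^−120) = $7,243.22.
Offer 2: at 5.325% the monthly rate is 0.0044375, so the payment is 653,900 × 0.0044375 / (1 − 1.0044375^−120) = $7,039.97.
Monthly savings = $7,243.22 − $7,039.97 = $203.25.
Break-even = $4,000.00 / $203.25 = 19.68 → 20 months.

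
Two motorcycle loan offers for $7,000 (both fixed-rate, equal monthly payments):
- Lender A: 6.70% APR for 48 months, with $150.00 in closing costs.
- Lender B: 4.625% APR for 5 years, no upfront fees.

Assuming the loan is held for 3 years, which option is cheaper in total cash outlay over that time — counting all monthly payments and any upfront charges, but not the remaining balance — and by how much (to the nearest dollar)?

Lender B by $1,437

Lender A: at 6.70% the monthly rate is 0.0055833, so the payment is 7,000 × 0.0055833 / (1 − 1.0055833^−48) = $166.65.
Lender B: at 4.625% the monthly rate is 0.0038542, so the payment is 7,000 × 0.0038542 / (1 − 1.0038542^−60) = $130.90.
Over 36 months: Lender A costs 36 × $166.65 + $150.00 = $6,149.40; Lender B costs 36 × $130.90 = $4,712.40.
Lender B is cheaper by $6,149.40 − $4,712.40 = $1,437.00.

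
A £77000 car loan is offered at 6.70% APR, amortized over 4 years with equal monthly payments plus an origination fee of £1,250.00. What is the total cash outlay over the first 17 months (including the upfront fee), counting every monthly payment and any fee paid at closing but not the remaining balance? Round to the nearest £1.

Monthly rate = 6.7%/12 = 0.0055833; payment = 77,000 × 0.0055833 / (1 − (1+0.0055833)^−48) = £1,833.16.
Total outlay = 17 × £1,833.16 + £1,250.00 = £32,413.72.

£32,414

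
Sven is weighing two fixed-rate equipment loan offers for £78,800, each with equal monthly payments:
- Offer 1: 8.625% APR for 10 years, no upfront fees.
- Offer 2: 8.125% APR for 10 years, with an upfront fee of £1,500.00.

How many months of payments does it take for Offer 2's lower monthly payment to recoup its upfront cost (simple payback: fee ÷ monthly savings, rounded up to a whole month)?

72 months

Offer 1: at 8.625% the monthly rate is 0.0071875, so the payment is 78,800 × 0.0071875 / (1 − 1.0071875^−120) = £982.28.
Offer 2: at 8.125% the monthly rate is 0.0067708, so the payment is 78,800 × 0.0067708 / (1 − 1.0067708^−120) = £961.27.
Monthly savings = £982.28 − £961.27 = £21.01.
Break-even = £1,500.00 / £21.01 = 71.39 → 72 months.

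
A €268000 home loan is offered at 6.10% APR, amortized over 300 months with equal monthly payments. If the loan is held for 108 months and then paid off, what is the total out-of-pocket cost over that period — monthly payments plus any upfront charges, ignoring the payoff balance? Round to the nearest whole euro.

€188,260

At 6.10% the monthly rate is 0.0050833, so the payment is 268,000 × 0.0050833 / (1 − 1.0050833^−300) = €1,743.15.
Total outlay = 108 × €1,743.15 = €188,260.20.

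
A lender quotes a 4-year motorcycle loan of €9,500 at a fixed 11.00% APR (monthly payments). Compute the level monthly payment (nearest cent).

€245.53

Monthly rate = 11%/12 = 0.0091667; payment = 9,500 × 0.0091667 / (1 − (1+0.0091667)^−48) = €245.53.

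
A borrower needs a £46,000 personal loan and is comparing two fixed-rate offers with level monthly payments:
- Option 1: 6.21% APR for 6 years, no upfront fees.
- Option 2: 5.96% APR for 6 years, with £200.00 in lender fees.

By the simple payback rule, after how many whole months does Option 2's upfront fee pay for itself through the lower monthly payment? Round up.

37 months

Option 1: at 6.21% the monthly rate is 0.0051750, so the payment is 46,000 × 0.0051750 / (1 − 1.0051750^−72) = £766.92.
Option 2: monthly rate = 5.96%/12 = 0.0049667; payment = 46,000 × 0.0049667 / (1 − (1+0.0049667)^−72) = £761.48.
Monthly savings = £766.92 − £761.48 = £5.44.
Break-even = £200.00 / £5.44 = 36.76 → 37 months.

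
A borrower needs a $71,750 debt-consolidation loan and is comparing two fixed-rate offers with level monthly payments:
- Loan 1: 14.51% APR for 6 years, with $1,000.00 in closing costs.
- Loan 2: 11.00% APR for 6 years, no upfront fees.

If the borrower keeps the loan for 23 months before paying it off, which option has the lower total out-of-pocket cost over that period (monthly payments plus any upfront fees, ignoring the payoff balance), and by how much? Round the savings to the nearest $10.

Loan 1: monthly rate = 14.51%/12 = 0.0120917; payment = 71,750 × 0.0120917 / (1 − (1+0.0120917)^−72) = $1,498.13.
Loan 2: at 11.00% the monthly rate is 0.0091667, so the payment is 71,750 × 0.0091667 / (1 − 1.0091667^−72) = $1,365.70.
Over 23 months: Loan 1 costs 23 × $1,498.13 + $1,000.00 = $35,456.99; Loan 2 costs 23 × $1,365.70 = $31,411.10.
Loan 2 is cheaper by $35,456.99 − $31,411.10 = $4,045.89.

Loan 2 by $4,050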